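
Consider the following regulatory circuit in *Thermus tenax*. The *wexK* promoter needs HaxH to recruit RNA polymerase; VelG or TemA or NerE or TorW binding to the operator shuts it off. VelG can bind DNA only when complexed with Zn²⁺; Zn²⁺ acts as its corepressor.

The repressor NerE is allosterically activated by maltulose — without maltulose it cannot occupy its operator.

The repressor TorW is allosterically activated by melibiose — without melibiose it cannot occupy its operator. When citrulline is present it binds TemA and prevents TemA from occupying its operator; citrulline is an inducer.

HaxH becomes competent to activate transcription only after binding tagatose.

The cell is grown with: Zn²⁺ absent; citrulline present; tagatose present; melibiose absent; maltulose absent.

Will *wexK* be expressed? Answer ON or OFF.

ON

Zn²⁺ is absent, so VelG is inactive.
Tagatose is present, so HaxH is active.
Citrulline is present, so TemA is inactive.
Maltulose is absent, so NerE is inactive.
Melibiose is absent, so TorW is inactive.
No repressor is bound and HaxH is active, so *wexK* is transcribed.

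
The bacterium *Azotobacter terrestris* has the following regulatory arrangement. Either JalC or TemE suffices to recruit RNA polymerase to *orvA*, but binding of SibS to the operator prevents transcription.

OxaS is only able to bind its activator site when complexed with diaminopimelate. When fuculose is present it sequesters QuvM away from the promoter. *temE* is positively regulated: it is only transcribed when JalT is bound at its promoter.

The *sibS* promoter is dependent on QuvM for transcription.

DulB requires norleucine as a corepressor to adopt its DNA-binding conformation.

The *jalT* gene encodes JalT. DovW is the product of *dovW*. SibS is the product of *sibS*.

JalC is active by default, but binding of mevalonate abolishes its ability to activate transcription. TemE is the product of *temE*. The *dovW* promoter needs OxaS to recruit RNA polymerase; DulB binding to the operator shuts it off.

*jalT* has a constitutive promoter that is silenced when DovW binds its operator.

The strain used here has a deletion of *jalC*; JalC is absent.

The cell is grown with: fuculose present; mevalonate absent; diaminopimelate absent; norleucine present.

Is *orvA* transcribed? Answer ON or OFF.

ON

JalC is non-functional in this strain, so it has no effect.
Diaminopimelate is absent, so OxaS is inactive.
Norleucine is present, so DulB is active.
With repressor DulB bound, *dovW* is not transcribed.
So DovW is not produced.
With no repressor bound, *jalT* is transcribed.
So JalT is produced and active.
No repressor is bound and JalT is active, so *temE* is transcribed.
So TemE is produced and active.
Fuculose is present, so QuvM is inactive.
Required activator QuvM is absent, so *sibS* is not transcribed.
So SibS is not produced.
Activator TemE is present, so *orvA* is transcribed.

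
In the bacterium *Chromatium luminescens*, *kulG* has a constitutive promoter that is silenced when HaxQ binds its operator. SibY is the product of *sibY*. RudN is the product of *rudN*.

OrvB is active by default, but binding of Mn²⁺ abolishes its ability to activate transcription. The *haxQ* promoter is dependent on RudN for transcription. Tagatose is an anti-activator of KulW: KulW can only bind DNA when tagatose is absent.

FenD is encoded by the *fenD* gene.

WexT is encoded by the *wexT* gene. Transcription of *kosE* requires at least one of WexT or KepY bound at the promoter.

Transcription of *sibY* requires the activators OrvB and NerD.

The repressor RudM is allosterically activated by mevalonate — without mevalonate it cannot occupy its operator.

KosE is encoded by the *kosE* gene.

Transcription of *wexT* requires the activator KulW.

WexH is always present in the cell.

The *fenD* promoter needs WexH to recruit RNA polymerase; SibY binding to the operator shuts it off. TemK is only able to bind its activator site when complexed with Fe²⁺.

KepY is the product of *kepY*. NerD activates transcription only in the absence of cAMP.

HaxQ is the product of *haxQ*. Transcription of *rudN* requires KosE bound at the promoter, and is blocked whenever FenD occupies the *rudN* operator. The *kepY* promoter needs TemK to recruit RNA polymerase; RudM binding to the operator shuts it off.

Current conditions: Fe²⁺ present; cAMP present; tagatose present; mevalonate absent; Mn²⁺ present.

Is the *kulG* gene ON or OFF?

Mn²⁺ is present, so OrvB is inactive.
cAMP is present, so NerD is inactive.
Required activator OrvB is absent, so *sibY* is not transcribed.
So SibY is not produced.
WexH is produced constitutively and is active.
No repressor is bound and WexH is active, so *fenD* is transcribed.
So FenD is produced and active.
Tagatose is present, so KulW is inactive.
Required activator KulW is absent, so *wexT* is not transcribed.
So WexT is not produced.
Fe²⁺ is present, so TemK is active.
Mevalonate is absent, so RudM is inactive.
No repressor is bound and TemK is active, so *kepY* is transcribed.
So KepY is produced and active.
Activator KepY is present, so *kosE* is transcribed.
So KosE is produced and active.
With repressor FenD bound, *rudN* is not transcribed.
So RudN is not produced.
Required activator RudN is absent, so *haxQ* is not transcribed.
So HaxQ is not produced.
With no repressor bound, *kulG* is transcribed.

ON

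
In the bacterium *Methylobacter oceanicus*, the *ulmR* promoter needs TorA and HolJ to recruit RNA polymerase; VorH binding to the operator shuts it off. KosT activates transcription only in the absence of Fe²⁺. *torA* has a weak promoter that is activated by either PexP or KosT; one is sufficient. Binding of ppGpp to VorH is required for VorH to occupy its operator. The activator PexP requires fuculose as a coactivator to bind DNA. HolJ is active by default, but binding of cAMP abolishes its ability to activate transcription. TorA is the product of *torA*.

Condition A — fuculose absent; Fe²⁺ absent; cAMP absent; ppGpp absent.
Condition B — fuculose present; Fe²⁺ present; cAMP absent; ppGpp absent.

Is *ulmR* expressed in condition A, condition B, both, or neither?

both

Condition A:
Fuculose is absent, so PexP is inactive.
Fe²⁺ is absent, so KosT is active.
Activator KosT is present, so *torA* is transcribed.
So TorA is produced and active.
cAMP is absent, so HolJ is active.
ppGpp is absent, so VorH is inactive.
No repressor is bound and TorA and HolJ are active, so *ulmR* is transcribed.
→ *ulmR* is ON in A.
Condition B:
Fuculose is present, so PexP is active.
Fe²⁺ is present, so KosT is inactive.
Activator PexP is present, so *torA* is transcribed.
So TorA is produced and active.
cAMP is absent, so HolJ is active.
ppGpp is absent, so VorH is inactive.
No repressor is bound and TorA and HolJ are active, so *ulmR* is transcribed.
→ *ulmR* is ON in B.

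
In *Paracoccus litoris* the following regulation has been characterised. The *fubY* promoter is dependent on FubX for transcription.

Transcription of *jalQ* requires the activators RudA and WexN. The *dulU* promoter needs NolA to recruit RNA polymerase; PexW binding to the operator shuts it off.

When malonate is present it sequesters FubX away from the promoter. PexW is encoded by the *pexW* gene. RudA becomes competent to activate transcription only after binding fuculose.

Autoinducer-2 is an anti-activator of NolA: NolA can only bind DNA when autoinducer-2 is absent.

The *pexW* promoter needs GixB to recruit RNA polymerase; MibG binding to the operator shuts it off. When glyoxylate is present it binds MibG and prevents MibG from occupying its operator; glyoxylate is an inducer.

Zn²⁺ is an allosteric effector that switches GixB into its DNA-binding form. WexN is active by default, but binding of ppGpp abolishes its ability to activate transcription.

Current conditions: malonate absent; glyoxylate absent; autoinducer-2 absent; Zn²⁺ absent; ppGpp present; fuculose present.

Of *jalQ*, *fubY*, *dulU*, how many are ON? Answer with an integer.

2

Fuculose is present, so RudA is active.
ppGpp is present, so WexN is inactive.
Required activator WexN is absent, so *jalQ* is not transcribed.
→ *jalQ* is OFF.
Malonate is absent, so FubX is active.
No repressor is bound and FubX is active, so *fubY* is transcribed.
→ *fubY* is ON.
Glyoxylate is absent, so MibG is active.
Zn²⁺ is absent, so GixB is inactive.
With repressor MibG bound, *pexW* is not transcribed.
So PexW is not produced.
Autoinducer-2 is absent, so NolA is active.
No repressor is bound and NolA is active, so *dulU* is transcribed.
→ *dulU* is ON.
2 of the 3 genes are transcribed.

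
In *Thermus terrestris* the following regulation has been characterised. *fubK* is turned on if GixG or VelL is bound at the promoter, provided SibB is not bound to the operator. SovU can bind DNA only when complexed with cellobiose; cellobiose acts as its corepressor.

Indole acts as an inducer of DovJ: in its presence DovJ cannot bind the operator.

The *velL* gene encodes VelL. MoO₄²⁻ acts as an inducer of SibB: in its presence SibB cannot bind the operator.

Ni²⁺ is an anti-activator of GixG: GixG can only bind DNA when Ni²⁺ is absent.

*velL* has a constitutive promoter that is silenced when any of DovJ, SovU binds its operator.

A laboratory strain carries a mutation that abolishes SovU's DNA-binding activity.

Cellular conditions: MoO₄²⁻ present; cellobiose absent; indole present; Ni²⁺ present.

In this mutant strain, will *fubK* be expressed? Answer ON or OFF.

ON

MoO₄²⁻ is present, so SibB is inactive.
Ni²⁺ is present, so GixG is inactive.
Indole is present, so DovJ is inactive.
SovU is non-functional in this strain, so it has no effect.
With no repressor bound, *velL* is transcribed.
So VelL is produced and active.
Activator VelL is present, so *fubK* is transcribed.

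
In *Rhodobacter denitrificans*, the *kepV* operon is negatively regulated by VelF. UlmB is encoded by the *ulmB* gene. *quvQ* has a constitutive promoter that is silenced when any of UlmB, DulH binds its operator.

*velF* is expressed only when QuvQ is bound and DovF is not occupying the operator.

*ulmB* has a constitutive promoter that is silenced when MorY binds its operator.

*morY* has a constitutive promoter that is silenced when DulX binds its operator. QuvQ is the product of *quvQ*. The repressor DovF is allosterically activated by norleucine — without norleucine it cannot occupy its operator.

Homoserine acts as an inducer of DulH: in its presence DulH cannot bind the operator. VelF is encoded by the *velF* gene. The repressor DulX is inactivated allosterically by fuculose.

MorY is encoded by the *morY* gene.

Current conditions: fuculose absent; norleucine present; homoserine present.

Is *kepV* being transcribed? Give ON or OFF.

Fuculose is absent, so DulX is active.
With repressor DulX bound, *morY* is not transcribed.
So MorY is not produced.
With no repressor bound, *ulmB* is transcribed.
So UlmB is produced and active.
Homoserine is present, so DulH is inactive.
With repressor UlmB bound, *quvQ* is not transcribed.
So QuvQ is not produced.
Norleucine is present, so DovF is active.
With repressor DovF bound, *velF* is not transcribed.
So VelF is not produced.
With no repressor bound, *kepV* is transcribed.

ON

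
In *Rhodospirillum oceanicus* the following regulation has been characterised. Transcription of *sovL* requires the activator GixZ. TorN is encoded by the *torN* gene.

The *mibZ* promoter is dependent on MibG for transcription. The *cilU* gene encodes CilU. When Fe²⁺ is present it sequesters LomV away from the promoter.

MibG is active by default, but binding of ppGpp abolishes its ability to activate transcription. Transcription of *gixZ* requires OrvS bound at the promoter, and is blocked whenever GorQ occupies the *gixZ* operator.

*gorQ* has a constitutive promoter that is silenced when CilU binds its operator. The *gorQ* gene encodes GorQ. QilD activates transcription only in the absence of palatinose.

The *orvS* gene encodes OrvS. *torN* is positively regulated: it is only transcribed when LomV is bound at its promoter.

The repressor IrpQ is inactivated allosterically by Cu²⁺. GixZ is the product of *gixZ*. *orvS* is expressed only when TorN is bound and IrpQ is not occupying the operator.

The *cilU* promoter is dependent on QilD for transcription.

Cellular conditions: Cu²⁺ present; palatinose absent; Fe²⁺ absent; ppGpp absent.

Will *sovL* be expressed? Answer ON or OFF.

Palatinose is absent, so QilD is active.
No repressor is bound and QilD is active, so *cilU* is transcribed.
So CilU is produced and active.
With repressor CilU bound, *gorQ* is not transcribed.
So GorQ is not produced.
Cu²⁺ is present, so IrpQ is inactive.
Fe²⁺ is absent, so LomV is active.
No repressor is bound and LomV is active, so *torN* is transcribed.
So TorN is produced and active.
No repressor is bound and TorN is active, so *orvS* is transcribed.
So OrvS is produced and active.
No repressor is bound and OrvS is active, so *gixZ* is transcribed.
So GixZ is produced and active.
No repressor is bound and GixZ is active, so *sovL* is transcribed.

ON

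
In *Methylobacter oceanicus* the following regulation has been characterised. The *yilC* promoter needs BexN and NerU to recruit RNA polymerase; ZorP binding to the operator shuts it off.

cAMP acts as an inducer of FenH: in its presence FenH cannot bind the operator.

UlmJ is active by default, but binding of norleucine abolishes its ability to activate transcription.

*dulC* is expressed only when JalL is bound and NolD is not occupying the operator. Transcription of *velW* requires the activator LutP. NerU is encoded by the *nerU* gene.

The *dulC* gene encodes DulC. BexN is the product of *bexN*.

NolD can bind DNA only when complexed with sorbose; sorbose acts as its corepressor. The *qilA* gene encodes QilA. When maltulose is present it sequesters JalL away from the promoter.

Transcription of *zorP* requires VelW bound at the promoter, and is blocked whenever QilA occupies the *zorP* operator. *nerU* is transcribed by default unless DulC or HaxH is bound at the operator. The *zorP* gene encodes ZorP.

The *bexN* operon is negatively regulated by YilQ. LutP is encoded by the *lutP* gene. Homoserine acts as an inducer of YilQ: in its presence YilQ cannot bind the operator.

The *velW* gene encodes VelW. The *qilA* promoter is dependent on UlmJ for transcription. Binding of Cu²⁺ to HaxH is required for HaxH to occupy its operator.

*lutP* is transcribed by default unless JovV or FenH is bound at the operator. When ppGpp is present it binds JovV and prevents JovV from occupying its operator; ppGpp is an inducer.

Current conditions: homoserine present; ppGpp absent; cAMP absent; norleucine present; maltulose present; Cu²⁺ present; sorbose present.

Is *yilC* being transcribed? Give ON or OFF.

OFF

Homoserine is present, so YilQ is inactive.
With no repressor bound, *bexN* is transcribed.
So BexN is produced and active.
ppGpp is absent, so JovV is active.
cAMP is absent, so FenH is active.
With repressor JovV bound, *lutP* is not transcribed.
So LutP is not produced.
Required activator LutP is absent, so *velW* is not transcribed.
So VelW is not produced.
Norleucine is present, so UlmJ is inactive.
Required activator UlmJ is absent, so *qilA* is not transcribed.
So QilA is not produced.
Required activator VelW is absent, so *zorP* is not transcribed.
So ZorP is not produced.
Maltulose is present, so JalL is inactive.
Sorbose is present, so NolD is active.
With repressor NolD bound, *dulC* is not transcribed.
So DulC is not produced.
Cu²⁺ is present, so HaxH is active.
With repressor HaxH bound, *nerU* is not transcribed.
So NerU is not produced.
Required activator NerU is absent, so *yilC* is not transcribed.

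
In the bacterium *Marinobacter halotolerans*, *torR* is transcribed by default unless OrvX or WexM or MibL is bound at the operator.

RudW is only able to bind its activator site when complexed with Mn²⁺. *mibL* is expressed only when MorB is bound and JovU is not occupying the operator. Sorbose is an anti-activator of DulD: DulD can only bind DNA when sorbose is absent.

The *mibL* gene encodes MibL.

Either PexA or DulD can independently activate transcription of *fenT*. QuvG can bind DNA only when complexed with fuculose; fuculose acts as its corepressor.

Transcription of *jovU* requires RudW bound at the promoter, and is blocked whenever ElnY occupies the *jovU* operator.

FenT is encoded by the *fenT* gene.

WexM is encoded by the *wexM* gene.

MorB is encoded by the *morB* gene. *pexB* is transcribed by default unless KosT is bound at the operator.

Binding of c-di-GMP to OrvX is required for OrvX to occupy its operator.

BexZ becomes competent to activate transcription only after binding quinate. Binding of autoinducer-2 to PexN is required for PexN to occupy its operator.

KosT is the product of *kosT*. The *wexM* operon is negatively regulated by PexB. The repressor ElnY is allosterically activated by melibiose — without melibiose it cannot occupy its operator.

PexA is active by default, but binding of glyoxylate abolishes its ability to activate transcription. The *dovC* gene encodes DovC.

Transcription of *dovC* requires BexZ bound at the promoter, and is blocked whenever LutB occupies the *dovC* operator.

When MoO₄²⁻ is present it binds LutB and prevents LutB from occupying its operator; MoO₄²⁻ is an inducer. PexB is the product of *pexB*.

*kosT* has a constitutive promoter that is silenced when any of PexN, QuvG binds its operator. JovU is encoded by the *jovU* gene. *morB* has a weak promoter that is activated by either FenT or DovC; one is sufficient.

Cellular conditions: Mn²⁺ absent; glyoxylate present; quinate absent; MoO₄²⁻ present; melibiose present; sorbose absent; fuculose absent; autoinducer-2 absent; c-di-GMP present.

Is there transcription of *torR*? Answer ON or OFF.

c-di-GMP is present, so OrvX is active.
Autoinducer-2 is absent, so PexN is inactive.
Fuculose is absent, so QuvG is inactive.
With no repressor bound, *kosT* is transcribed.
So KosT is produced and active.
With repressor KosT bound, *pexB* is not transcribed.
So PexB is not produced.
With no repressor bound, *wexM* is transcribed.
So WexM is produced and active.
Glyoxylate is present, so PexA is inactive.
Sorbose is absent, so DulD is active.
Activator DulD is present, so *fenT* is transcribed.
So FenT is produced and active.
Quinate is absent, so BexZ is inactive.
MoO₄²⁻ is present, so LutB is inactive.
Required activator BexZ is absent, so *dovC* is not transcribed.
So DovC is not produced.
Activator FenT is present, so *morB* is transcribed.
So MorB is produced and active.
Mn²⁺ is absent, so RudW is inactive.
Melibiose is present, so ElnY is active.
With repressor ElnY bound, *jovU* is not transcribed.
So JovU is not produced.
No repressor is bound and MorB is active, so *mibL* is transcribed.
So MibL is produced and active.
With repressor OrvX bound, *torR* is not transcribed.

OFF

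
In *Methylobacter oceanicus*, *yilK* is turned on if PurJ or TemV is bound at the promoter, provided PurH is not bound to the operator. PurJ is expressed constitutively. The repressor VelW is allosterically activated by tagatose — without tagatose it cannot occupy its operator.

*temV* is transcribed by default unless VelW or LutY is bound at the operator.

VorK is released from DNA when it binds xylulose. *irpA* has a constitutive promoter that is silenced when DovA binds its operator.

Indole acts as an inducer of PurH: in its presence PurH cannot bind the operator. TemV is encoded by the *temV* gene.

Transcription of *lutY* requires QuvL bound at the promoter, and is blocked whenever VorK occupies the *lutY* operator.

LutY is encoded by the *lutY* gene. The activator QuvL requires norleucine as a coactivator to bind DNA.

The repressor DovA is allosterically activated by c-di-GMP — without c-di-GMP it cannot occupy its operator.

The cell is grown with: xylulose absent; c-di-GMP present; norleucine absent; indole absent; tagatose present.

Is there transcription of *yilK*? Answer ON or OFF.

PurJ is produced constitutively and is active.
Indole is absent, so PurH is active.
Tagatose is present, so VelW is active.
Norleucine is absent, so QuvL is inactive.
Xylulose is absent, so VorK is active.
With repressor VorK bound, *lutY* is not transcribed.
So LutY is not produced.
With repressor VelW bound, *temV* is not transcribed.
So TemV is not produced.
With repressor PurH bound, *yilK* is not transcribed.

OFF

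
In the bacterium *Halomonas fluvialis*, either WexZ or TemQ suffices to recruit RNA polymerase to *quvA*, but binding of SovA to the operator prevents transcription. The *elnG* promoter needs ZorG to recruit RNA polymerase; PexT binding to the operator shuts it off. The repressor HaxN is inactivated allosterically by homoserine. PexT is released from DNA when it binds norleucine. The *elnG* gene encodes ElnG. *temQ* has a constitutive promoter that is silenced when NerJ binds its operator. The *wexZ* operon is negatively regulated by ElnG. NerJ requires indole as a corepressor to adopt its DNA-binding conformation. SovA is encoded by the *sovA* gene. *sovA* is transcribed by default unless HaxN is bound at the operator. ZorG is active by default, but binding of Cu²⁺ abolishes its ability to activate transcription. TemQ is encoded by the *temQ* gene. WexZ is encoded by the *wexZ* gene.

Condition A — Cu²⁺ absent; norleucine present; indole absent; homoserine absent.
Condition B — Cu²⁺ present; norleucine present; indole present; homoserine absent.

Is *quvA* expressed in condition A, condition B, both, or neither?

Condition A:
Cu²⁺ is absent, so ZorG is active.
Norleucine is present, so PexT is inactive.
No repressor is bound and ZorG is active, so *elnG* is transcribed.
So ElnG is produced and active.
With repressor ElnG bound, *wexZ* is not transcribed.
So WexZ is not produced.
Indole is absent, so NerJ is inactive.
With no repressor bound, *temQ* is transcribed.
So TemQ is produced and active.
Homoserine is absent, so HaxN is active.
With repressor HaxN bound, *sovA* is not transcribed.
So SovA is not produced.
Activator TemQ is present, so *quvA* is transcribed.
→ *quvA* is ON in A.
Condition B:
Cu²⁺ is present, so ZorG is inactive.
Norleucine is present, so PexT is inactive.
Required activator ZorG is absent, so *elnG* is not transcribed.
So ElnG is not produced.
With no repressor bound, *wexZ* is transcribed.
So WexZ is produced and active.
Indole is present, so NerJ is active.
With repressor NerJ bound, *temQ* is not transcribed.
So TemQ is not produced.
Homoserine is absent, so HaxN is active.
With repressor HaxN bound, *sovA* is not transcribed.
So SovA is not produced.
Activator WexZ is present, so *quvA* is transcribed.
→ *quvA* is ON in B.

both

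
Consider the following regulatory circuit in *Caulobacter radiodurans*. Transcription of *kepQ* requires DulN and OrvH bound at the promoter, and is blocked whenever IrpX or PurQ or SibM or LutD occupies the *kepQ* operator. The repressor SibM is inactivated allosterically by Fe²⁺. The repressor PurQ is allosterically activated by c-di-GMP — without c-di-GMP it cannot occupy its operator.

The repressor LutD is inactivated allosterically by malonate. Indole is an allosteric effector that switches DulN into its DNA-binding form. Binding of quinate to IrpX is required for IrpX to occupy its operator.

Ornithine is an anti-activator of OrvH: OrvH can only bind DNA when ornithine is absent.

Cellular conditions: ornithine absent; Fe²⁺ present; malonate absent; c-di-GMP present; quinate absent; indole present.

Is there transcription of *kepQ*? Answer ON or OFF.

OFF

Quinate is absent, so IrpX is inactive.
Indole is present, so DulN is active.
c-di-GMP is present, so PurQ is active.
Ornithine is absent, so OrvH is active.
Fe²⁺ is present, so SibM is inactive.
Malonate is absent, so LutD is active.
With repressor PurQ bound, *kepQ* is not transcribed.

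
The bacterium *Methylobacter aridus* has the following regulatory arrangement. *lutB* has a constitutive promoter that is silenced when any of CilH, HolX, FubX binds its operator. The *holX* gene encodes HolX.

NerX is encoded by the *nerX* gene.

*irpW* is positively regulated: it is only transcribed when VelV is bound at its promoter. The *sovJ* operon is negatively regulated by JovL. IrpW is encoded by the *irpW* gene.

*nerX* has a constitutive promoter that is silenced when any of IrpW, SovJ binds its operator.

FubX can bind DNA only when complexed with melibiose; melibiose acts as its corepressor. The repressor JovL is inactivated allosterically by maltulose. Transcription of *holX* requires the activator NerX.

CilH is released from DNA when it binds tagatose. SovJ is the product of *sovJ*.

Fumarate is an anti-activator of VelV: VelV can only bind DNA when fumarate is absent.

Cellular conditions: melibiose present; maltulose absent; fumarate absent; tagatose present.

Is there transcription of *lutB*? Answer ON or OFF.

OFF

Tagatose is present, so CilH is inactive.
Fumarate is absent, so VelV is active.
No repressor is bound and VelV is active, so *irpW* is transcribed.
So IrpW is produced and active.
Maltulose is absent, so JovL is active.
With repressor JovL bound, *sovJ* is not transcribed.
So SovJ is not produced.
With repressor IrpW bound, *nerX* is not transcribed.
So NerX is not produced.
Required activator NerX is absent, so *holX* is not transcribed.
So HolX is not produced.
Melibiose is present, so FubX is active.
With repressor FubX bound, *lutB* is not transcribed.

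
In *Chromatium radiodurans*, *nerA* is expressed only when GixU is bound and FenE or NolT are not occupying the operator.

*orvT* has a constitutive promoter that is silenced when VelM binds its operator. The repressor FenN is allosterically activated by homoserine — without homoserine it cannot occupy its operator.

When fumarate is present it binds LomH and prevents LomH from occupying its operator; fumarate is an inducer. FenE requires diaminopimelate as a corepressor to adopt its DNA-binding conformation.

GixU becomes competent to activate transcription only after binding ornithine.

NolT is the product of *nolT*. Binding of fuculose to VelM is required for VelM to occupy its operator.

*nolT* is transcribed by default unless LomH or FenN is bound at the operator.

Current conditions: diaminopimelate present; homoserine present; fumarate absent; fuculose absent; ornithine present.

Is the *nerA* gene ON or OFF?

OFF

Diaminopimelate is present, so FenE is active.
Ornithine is present, so GixU is active.
Fumarate is absent, so LomH is active.
Homoserine is present, so FenN is active.
With repressor LomH bound, *nolT* is not transcribed.
So NolT is not produced.
With repressor FenE bound, *nerA* is not transcribed.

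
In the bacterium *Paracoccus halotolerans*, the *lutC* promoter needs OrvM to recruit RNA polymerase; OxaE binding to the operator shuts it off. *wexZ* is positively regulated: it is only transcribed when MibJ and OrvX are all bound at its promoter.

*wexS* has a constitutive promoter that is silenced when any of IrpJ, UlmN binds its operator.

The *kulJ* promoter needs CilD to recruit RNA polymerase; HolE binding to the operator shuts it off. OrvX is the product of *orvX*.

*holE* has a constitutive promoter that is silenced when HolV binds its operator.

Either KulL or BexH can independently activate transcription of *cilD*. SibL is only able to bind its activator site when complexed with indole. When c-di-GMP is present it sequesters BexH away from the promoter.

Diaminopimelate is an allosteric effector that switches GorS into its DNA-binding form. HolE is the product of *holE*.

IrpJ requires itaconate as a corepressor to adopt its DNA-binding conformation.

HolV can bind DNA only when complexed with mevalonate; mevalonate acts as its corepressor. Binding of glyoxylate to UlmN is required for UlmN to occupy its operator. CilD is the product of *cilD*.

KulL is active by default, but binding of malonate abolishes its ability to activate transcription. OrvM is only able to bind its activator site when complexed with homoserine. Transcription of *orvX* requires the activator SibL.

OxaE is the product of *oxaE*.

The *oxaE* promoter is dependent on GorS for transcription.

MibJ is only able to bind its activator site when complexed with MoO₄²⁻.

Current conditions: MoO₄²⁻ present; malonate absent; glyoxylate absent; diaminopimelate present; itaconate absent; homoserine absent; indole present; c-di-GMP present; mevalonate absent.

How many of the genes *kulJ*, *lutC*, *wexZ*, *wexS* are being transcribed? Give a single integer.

2

Malonate is absent, so KulL is active.
c-di-GMP is present, so BexH is inactive.
Activator KulL is present, so *cilD* is transcribed.
So CilD is produced and active.
Mevalonate is absent, so HolV is inactive.
With no repressor bound, *holE* is transcribed.
So HolE is produced and active.
With repressor HolE bound, *kulJ* is not transcribed.
→ *kulJ* is OFF.
Diaminopimelate is present, so GorS is active.
No repressor is bound and GorS is active, so *oxaE* is transcribed.
So OxaE is produced and active.
Homoserine is absent, so OrvM is inactive.
With repressor OxaE bound, *lutC* is not transcribed.
→ *lutC* is OFF.
MoO₄²⁻ is present, so MibJ is active.
Indole is present, so SibL is active.
No repressor is bound and SibL is active, so *orvX* is transcribed.
So OrvX is produced and active.
No repressor is bound and MibJ and OrvX are active, so *wexZ* is transcribed.
→ *wexZ* is ON.
Itaconate is absent, so IrpJ is inactive.
Glyoxylate is absent, so UlmN is inactive.
With no repressor bound, *wexS* is transcribed.
→ *wexS* is ON.
2 of the 4 genes are transcribed.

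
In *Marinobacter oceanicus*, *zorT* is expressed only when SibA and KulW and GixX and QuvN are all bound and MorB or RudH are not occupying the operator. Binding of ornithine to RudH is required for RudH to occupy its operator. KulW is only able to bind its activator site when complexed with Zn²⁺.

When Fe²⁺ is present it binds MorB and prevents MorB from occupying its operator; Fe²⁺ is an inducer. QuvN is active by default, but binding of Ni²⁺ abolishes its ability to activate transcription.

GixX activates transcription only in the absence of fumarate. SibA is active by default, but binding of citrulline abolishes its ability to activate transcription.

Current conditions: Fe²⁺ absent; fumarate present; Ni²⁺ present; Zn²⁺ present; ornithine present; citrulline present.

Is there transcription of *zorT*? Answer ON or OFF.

Fe²⁺ is absent, so MorB is active.
Citrulline is present, so SibA is inactive.
Zn²⁺ is present, so KulW is active.
Fumarate is present, so GixX is inactive.
Ni²⁺ is present, so QuvN is inactive.
Ornithine is present, so RudH is active.
With repressor MorB bound, *zorT* is not transcribed.

OFF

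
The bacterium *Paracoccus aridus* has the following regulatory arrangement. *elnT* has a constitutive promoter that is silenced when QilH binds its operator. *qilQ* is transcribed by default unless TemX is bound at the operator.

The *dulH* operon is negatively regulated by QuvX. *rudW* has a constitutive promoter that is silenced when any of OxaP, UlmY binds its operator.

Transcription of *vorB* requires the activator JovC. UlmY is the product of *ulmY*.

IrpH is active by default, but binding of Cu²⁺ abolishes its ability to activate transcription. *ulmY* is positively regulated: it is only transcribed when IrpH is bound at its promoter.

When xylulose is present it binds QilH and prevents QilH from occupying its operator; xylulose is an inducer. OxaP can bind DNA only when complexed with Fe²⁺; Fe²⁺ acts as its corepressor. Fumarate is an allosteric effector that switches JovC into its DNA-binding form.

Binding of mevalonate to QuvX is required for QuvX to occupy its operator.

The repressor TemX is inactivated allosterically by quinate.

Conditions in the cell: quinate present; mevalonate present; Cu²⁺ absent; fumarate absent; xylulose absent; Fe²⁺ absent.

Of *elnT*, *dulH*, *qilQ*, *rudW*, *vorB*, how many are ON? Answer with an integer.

Xylulose is absent, so QilH is active.
With repressor QilH bound, *elnT* is not transcribed.
→ *elnT* is OFF.
Mevalonate is present, so QuvX is active.
With repressor QuvX bound, *dulH* is not transcribed.
→ *dulH* is OFF.
Quinate is present, so TemX is inactive.
With no repressor bound, *qilQ* is transcribed.
→ *qilQ* is ON.
Fe²⁺ is absent, so OxaP is inactive.
Cu²⁺ is absent, so IrpH is active.
No repressor is bound and IrpH is active, so *ulmY* is transcribed.
So UlmY is produced and active.
With repressor UlmY bound, *rudW* is not transcribed.
→ *rudW* is OFF.
Fumarate is absent, so JovC is inactive.
Required activator JovC is absent, so *vorB* is not transcribed.
→ *vorB* is OFF.
1 of the 5 genes is transcribed.

1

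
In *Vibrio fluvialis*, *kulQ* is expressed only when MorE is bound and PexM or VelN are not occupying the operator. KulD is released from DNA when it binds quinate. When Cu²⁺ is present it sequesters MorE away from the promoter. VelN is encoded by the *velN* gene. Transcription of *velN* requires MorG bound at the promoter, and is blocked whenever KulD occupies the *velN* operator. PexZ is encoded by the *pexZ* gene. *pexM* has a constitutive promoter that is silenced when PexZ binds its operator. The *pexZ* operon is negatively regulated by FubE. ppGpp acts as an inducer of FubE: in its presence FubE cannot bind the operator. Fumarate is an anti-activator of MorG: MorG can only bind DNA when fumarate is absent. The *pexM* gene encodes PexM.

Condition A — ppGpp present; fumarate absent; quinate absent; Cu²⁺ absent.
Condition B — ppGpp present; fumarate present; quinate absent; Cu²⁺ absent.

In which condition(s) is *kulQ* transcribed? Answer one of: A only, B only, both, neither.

both

Condition A:
ppGpp is present, so FubE is inactive.
With no repressor bound, *pexZ* is transcribed.
So PexZ is produced and active.
With repressor PexZ bound, *pexM* is not transcribed.
So PexM is not produced.
Fumarate is absent, so MorG is active.
Quinate is absent, so KulD is active.
With repressor KulD bound, *velN* is not transcribed.
So VelN is not produced.
Cu²⁺ is absent, so MorE is active.
No repressor is bound and MorE is active, so *kulQ* is transcribed.
→ *kulQ* is ON in A.
Condition B:
ppGpp is present, so FubE is inactive.
With no repressor bound, *pexZ* is transcribed.
So PexZ is produced and active.
With repressor PexZ bound, *pexM* is not transcribed.
So PexM is not produced.
Fumarate is present, so MorG is inactive.
Quinate is absent, so KulD is active.
With repressor KulD bound, *velN* is not transcribed.
So VelN is not produced.
Cu²⁺ is absent, so MorE is active.
No repressor is bound and MorE is active, so *kulQ* is transcribed.
→ *kulQ* is ON in B.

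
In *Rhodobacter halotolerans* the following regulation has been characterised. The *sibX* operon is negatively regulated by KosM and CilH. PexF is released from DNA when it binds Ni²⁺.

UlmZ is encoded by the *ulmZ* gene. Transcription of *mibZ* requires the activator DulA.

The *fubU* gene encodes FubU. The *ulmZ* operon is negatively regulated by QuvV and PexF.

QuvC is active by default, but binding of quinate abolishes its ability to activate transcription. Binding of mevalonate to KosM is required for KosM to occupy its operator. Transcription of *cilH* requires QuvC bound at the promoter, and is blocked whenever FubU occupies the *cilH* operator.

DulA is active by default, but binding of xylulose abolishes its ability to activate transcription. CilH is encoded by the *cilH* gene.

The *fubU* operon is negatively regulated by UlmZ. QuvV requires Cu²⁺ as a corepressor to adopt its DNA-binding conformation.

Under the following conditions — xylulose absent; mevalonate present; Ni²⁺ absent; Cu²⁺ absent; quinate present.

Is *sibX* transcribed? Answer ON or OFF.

Mevalonate is present, so KosM is active.
Cu²⁺ is absent, so QuvV is inactive.
Ni²⁺ is absent, so PexF is active.
With repressor PexF bound, *ulmZ* is not transcribed.
So UlmZ is not produced.
With no repressor bound, *fubU* is transcribed.
So FubU is produced and active.
Quinate is present, so QuvC is inactive.
With repressor FubU bound, *cilH* is not transcribed.
So CilH is not produced.
With repressor KosM bound, *sibX* is not transcribed.

OFF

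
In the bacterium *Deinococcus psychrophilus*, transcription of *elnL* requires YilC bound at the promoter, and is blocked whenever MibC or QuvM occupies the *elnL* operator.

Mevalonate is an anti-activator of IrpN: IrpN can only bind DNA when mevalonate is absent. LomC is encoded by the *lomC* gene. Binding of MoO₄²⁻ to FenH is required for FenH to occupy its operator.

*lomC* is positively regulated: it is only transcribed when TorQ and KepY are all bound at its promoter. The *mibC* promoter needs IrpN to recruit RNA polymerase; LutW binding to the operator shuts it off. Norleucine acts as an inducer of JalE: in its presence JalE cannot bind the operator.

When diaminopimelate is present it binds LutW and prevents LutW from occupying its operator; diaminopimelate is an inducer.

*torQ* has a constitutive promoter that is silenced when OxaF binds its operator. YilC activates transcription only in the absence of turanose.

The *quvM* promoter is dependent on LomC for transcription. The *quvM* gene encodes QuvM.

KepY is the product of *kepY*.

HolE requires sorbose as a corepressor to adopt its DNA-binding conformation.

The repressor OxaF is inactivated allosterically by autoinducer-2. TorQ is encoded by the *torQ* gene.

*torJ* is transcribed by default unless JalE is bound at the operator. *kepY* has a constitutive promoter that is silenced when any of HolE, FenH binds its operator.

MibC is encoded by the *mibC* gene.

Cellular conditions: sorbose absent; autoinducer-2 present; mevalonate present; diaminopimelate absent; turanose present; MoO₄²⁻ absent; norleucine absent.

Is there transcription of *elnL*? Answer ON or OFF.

OFF

Diaminopimelate is absent, so LutW is active.
Mevalonate is present, so IrpN is inactive.
With repressor LutW bound, *mibC* is not transcribed.
So MibC is not produced.
Autoinducer-2 is present, so OxaF is inactive.
With no repressor bound, *torQ* is transcribed.
So TorQ is produced and active.
Sorbose is absent, so HolE is inactive.
MoO₄²⁻ is absent, so FenH is inactive.
With no repressor bound, *kepY* is transcribed.
So KepY is produced and active.
No repressor is bound and TorQ and KepY are active, so *lomC* is transcribed.
So LomC is produced and active.
No repressor is bound and LomC is active, so *quvM* is transcribed.
So QuvM is produced and active.
Turanose is present, so YilC is inactive.
With repressor QuvM bound, *elnL* is not transcribed.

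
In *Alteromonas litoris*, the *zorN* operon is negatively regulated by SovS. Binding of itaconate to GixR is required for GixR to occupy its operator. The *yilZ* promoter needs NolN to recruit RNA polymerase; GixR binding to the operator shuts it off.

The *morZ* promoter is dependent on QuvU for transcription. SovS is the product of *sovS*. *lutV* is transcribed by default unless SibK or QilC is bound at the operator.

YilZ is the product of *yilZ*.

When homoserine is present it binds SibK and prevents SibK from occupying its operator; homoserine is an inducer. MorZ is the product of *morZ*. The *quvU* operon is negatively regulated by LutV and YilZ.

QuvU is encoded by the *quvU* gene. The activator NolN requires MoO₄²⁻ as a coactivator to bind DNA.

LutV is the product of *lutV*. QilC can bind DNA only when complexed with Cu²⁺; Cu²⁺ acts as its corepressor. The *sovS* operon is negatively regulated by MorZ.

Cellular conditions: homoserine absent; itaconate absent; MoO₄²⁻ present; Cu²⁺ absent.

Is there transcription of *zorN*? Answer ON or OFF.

OFF

Homoserine is absent, so SibK is active.
Cu²⁺ is absent, so QilC is inactive.
With repressor SibK bound, *lutV* is not transcribed.
So LutV is not produced.
MoO₄²⁻ is present, so NolN is active.
Itaconate is absent, so GixR is inactive.
No repressor is bound and NolN is active, so *yilZ* is transcribed.
So YilZ is produced and active.
With repressor YilZ bound, *quvU* is not transcribed.
So QuvU is not produced.
Required activator QuvU is absent, so *morZ* is not transcribed.
So MorZ is not produced.
With no repressor bound, *sovS* is transcribed.
So SovS is produced and active.
With repressor SovS bound, *zorN* is not transcribed.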